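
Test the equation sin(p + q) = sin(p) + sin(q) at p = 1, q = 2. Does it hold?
Substituting p = 1, q = 2:

LHS = sin(1 + 2) = sin(3) ≈ 0.1411
RHS = sin(1) + sin(2) ≈ 1.751

LHS ≠ RHS, so the equation does not hold at this point.

Answer: Fails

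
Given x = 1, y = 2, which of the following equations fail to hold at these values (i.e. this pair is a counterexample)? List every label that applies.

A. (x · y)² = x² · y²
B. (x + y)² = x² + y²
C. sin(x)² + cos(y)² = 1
Evaluating each claim at the given values:
A. LHS = 4, RHS = 4 → holds here (LHS = RHS)
B. LHS = 9, RHS = 5 → fails here (LHS ≠ RHS)
C. LHS = cos(2)² + sin(1)² ≈ 0.8813, RHS = 1 → fails here (LHS ≠ RHS)

Answer: B, C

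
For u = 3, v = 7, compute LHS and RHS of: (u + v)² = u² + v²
LHS = (3 + 7)² = 100
RHS = 3² + 7² = 58

LHS ≠ RHS, so the equation does not hold here.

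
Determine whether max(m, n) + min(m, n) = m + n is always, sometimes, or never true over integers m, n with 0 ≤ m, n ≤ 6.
Always true

The identity holds for every pair in the range. For instance at (m, n) = (6, 6): both sides equal 12.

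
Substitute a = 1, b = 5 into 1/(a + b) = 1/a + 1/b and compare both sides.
LHS = 1/(1 + 5) = 1/6
RHS = 1/1 + 1/5 = 6/5

LHS ≠ RHS, so the equation does not hold here.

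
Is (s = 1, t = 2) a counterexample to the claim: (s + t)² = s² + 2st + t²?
No

Substituting s = 1, t = 2:
LHS = (1 + 2)² = 9
RHS = 1² + 2·1·2 + 2² = 9

The sides agree, so this pair does not disprove the claim.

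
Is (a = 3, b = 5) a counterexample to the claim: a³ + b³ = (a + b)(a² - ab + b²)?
Substituting a = 3, b = 5:
LHS = 3³ + 5³ = 152
RHS = (3 + 5)(3² - 3·5 + 5²) = 152

The sides agree, so this pair does not disprove the claim.

Answer: No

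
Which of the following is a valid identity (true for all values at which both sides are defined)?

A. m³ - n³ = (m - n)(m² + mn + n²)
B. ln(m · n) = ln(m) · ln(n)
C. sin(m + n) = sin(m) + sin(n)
A

A: holds — e.g. at (2, 5), both sides equal -117.
B: fails at (1, 5) — LHS = ln(5) ≈ 1.609, RHS = 0.
C: fails at (2, 5) — LHS = sin(7) ≈ 0.657, RHS = sin(5) + sin(2) ≈ -0.04963.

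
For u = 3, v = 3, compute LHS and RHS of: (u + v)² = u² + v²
LHS = (3 + 3)² = 36
RHS = 3² + 3² = 18

LHS ≠ RHS, so the equation does not hold here.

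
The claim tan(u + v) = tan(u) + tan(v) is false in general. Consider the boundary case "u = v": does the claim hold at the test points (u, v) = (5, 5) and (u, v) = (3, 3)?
No, fails at both test points

At (5, 5): LHS = tan(10) ≈ 0.6484 ≠ RHS = 2·tan(5) ≈ -6.761
At (3, 3): LHS = tan(6) ≈ -0.291 ≠ RHS = 2·tan(3) ≈ -0.2851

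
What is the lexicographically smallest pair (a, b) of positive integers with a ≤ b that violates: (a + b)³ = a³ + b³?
Substituting (1, 1) into the claim:
LHS = (1 + 1)³ = 8
RHS = 1³ + 1³ = 2

Since LHS ≠ RHS, this pair disproves the claim, and no lexicographically smaller pair (a ≤ b, positive integers) does.

For instance (2, 3) is also a counterexample (LHS = 125, RHS = 35), but it's lexicographically larger.

Answer: (a, b) = (1, 1)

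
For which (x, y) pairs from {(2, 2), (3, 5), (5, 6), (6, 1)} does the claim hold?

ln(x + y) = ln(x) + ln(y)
(2, 2)

Testing each pair:
(2, 2): LHS = ln(4) ≈ 1.386, RHS = 2·ln(2) ≈ 1.386 → holds
(3, 5): LHS = ln(8) ≈ 2.079, RHS = ln(3) + ln(5) ≈ 2.708 → fails
(5, 6): LHS = ln(11) ≈ 2.398, RHS = ln(5) + ln(6) ≈ 3.401 → fails
(6, 1): LHS = ln(7) ≈ 1.946, RHS = ln(6) ≈ 1.792 → fails

1 of 4 pairs satisfies the claim.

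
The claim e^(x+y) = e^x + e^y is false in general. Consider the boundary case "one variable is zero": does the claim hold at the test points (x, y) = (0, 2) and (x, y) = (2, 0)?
No, fails at both test points

At (0, 2): LHS = e^2 ≈ 7.389 ≠ RHS = 1 + e^2 ≈ 8.389
At (2, 0): LHS = e^2 ≈ 7.389 ≠ RHS = 1 + e^2 ≈ 8.389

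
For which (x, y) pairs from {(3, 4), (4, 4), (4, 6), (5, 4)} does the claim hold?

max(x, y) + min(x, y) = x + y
Testing each pair:
(3, 4): LHS = 7, RHS = 7 → holds
(4, 4): LHS = 8, RHS = 8 → holds
(4, 6): LHS = 10, RHS = 10 → holds
(5, 4): LHS = 9, RHS = 9 → holds

Every pair satisfies the claim.

Answer: All pairs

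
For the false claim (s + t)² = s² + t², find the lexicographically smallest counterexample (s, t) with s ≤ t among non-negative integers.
Substituting (1, 1) into the claim:
LHS = (1 + 1)² = 4
RHS = 1² + 1² = 2

Since LHS ≠ RHS, this pair disproves the claim, and no lexicographically smaller pair (s ≤ t, non-negative integers) does.

For instance (2, 5) is also a counterexample (LHS = 49, RHS = 29), but it's lexicographically larger.

Answer: (s, t) = (1, 1)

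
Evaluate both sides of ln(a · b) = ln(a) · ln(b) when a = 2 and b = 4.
LHS = ln(2 · 4) = ln(8) ≈ 2.079
RHS = ln(2) · ln(4) ≈ 0.9609

LHS ≠ RHS (they differ by about 1.119), so the equation does not hold here.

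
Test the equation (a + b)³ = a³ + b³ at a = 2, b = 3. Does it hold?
Fails

Substituting a = 2, b = 3:

LHS = (2 + 3)³ = 125
RHS = 2³ + 3³ = 35

LHS ≠ RHS, so the equation does not hold at this point.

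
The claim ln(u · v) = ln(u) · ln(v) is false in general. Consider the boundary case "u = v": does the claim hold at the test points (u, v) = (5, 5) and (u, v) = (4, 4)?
At (5, 5): LHS = ln(25) ≈ 3.219 ≠ RHS = ln(5)² ≈ 2.59
At (4, 4): LHS = ln(16) ≈ 2.773 ≠ RHS = ln(4)² ≈ 1.922

Answer: No, fails at both test points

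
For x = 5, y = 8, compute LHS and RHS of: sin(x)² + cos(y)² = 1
LHS = sin(5)² + cos(8)² ≈ 0.9407
RHS = 1

LHS ≠ RHS (they differ by about 0.05929), so the equation does not hold here.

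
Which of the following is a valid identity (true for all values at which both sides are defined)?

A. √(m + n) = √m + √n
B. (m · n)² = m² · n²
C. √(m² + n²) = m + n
B

A: fails at (4, 5) — LHS = 3, RHS = 2 + √(5) ≈ 4.236.
B: holds — e.g. at (4, 5), both sides equal 400.
C: fails at (4, 5) — LHS = √(41) ≈ 6.403, RHS = 9.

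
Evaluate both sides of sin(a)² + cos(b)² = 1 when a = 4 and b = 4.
LHS = sin(4)² + cos(4)² = 1
RHS = 1

LHS = RHS: the two sides agree.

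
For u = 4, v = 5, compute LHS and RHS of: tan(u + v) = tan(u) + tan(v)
LHS = tan(4 + 5) = tan(9) ≈ -0.4523
RHS = tan(4) + tan(5) ≈ -2.223

LHS ≠ RHS (they differ by about 1.77), so the equation does not hold here.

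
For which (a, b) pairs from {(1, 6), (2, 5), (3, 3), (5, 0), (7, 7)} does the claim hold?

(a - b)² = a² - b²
Testing each pair:
(1, 6): LHS = 25, RHS = -35 → fails
(2, 5): LHS = 9, RHS = -21 → fails
(3, 3): LHS = 0, RHS = 0 → holds
(5, 0): LHS = 25, RHS = 25 → holds
(7, 7): LHS = 0, RHS = 0 → holds

3 of 5 pairs satisfy the claim.

Answer: (3, 3), (5, 0), (7, 7)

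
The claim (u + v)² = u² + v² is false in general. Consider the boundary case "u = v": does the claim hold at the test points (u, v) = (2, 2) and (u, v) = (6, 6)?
No, fails at both test points

At (2, 2): LHS = 16 ≠ RHS = 8
At (6, 6): LHS = 144 ≠ RHS = 72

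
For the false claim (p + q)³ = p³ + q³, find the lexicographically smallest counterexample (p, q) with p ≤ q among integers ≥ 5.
(p, q) = (5, 5)

Substituting (5, 5) into the claim:
LHS = (5 + 5)³ = 1000
RHS = 5³ + 5³ = 250

Since LHS ≠ RHS, this pair disproves the claim, and no lexicographically smaller pair (p ≤ q, integers ≥ 5) does.

For instance (6, 6) is also a counterexample (LHS = 1728, RHS = 432), but it's lexicographically larger.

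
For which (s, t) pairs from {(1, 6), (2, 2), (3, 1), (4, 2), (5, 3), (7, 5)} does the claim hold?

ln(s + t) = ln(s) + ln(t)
Testing each pair:
(1, 6): LHS = ln(7) ≈ 1.946, RHS = ln(6) ≈ 1.792 → fails
(2, 2): LHS = ln(4) ≈ 1.386, RHS = 2·ln(2) ≈ 1.386 → holds
(3, 1): LHS = ln(4) ≈ 1.386, RHS = ln(3) ≈ 1.099 → fails
(4, 2): LHS = ln(6) ≈ 1.792, RHS = ln(2) + ln(4) ≈ 2.079 → fails
(5, 3): LHS = ln(8) ≈ 2.079, RHS = ln(3) + ln(5) ≈ 2.708 → fails
(7, 5): LHS = ln(12) ≈ 2.485, RHS = ln(5) + ln(7) ≈ 3.555 → fails

1 of 6 pairs satisfies the claim.

Answer: (2, 2)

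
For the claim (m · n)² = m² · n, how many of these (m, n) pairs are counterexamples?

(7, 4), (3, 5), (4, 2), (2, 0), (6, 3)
Testing each pair:
(7, 4): LHS = 784, RHS = 196 → counterexample
(3, 5): LHS = 225, RHS = 45 → counterexample
(4, 2): LHS = 64, RHS = 32 → counterexample
(2, 0): LHS = 0, RHS = 0 → satisfies claim
(6, 3): LHS = 324, RHS = 108 → counterexample

That makes 4 counterexamples.

Answer: 4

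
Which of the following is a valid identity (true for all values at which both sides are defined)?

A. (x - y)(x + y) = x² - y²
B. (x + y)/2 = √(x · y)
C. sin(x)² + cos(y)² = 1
A: holds — e.g. at (2, 2), both sides equal 0.
B: fails at (1, 5) — LHS = 3, RHS = √(5) ≈ 2.236.
C: fails at (3, 5) — LHS = sin(3)² + cos(5)² ≈ 0.1004, RHS = 1.

Answer: A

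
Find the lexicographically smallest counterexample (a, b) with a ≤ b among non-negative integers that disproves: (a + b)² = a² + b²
(a, b) = (1, 1)

At (0, 4): both sides equal 16, so it holds there.
At (0, 5): both sides equal 25, so it holds there.

Substituting (1, 1) into the claim:
LHS = (1 + 1)² = 4
RHS = 1² + 1² = 2

Since LHS ≠ RHS, this pair disproves the claim, and no lexicographically smaller pair (a ≤ b, non-negative integers) does.

For instance (3, 4) is also a counterexample (LHS = 49, RHS = 25), but it's lexicographically larger.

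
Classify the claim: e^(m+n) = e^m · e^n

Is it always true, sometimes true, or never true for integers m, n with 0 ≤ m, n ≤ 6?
The identity holds for every pair in the range. For instance at (m, n) = (6, 4): both sides equal e^10 ≈ 22026.5.

Answer: Always true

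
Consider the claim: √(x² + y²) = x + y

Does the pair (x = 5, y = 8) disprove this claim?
Substituting x = 5, y = 8:
LHS = √(5² + 8²) = √(89) ≈ 9.434
RHS = 5 + 8 = 13

Since LHS ≠ RHS, this pair disproves the claim.

Answer: Yes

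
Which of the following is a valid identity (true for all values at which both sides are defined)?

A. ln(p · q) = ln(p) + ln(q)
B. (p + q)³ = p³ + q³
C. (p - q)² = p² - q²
A: holds — e.g. at (2, 7), both sides equal ln(14) ≈ 2.639.
B: fails at (1, 1) — LHS = 8, RHS = 2.
C: fails at (3, 4) — LHS = 1, RHS = -7.

Answer: A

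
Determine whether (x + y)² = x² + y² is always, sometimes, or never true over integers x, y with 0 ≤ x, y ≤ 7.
Sometimes true

It holds at (x, y) = (0, 0) (both sides equal 0), but fails at (x, y) = (7, 3) (LHS = 100, RHS = 58).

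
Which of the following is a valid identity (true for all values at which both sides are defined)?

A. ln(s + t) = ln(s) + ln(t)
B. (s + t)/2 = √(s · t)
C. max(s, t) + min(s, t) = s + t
C

A: fails at (2, 5) — LHS = ln(7) ≈ 1.946, RHS = ln(2) + ln(5) ≈ 2.303.
B: fails at (2, 5) — LHS = 7/2, RHS = √(10) ≈ 3.162.
C: holds — e.g. at (1, 3), both sides equal 4.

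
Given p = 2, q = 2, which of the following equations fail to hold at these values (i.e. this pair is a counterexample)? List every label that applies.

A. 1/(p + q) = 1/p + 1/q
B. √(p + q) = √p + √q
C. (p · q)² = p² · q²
Evaluating each claim at the given values:
A. LHS = 1/4, RHS = 1 → fails here (LHS ≠ RHS)
B. LHS = 2, RHS = 2·√(2) ≈ 2.828 → fails here (LHS ≠ RHS)
C. LHS = 16, RHS = 16 → holds here (LHS = RHS)

Answer: A, B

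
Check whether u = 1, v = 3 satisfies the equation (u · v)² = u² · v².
Substituting u = 1, v = 3:

LHS = (1 · 3)² = 9
RHS = 1² · 3² = 9

LHS = RHS, so the equation holds at this point.

Answer: Holds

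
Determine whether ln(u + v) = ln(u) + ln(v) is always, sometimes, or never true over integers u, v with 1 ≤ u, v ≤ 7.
It holds at (u, v) = (2, 2) (both sides equal ln(4) ≈ 1.386), but fails at (u, v) = (6, 2) (LHS = ln(8) ≈ 2.079, RHS = ln(2) + ln(6) ≈ 2.485).

Answer: Sometimes true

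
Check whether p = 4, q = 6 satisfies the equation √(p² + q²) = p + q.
Fails

Substituting p = 4, q = 6:

LHS = √(4² + 6²) = 2·√(13) ≈ 7.211
RHS = 4 + 6 = 10

LHS ≠ RHS, so the equation does not hold at this point.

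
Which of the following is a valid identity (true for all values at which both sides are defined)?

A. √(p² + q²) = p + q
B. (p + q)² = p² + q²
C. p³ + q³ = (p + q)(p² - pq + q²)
C

A: fails at (1, 4) — LHS = √(17) ≈ 4.123, RHS = 5.
B: fails at (5, 5) — LHS = 100, RHS = 50.
C: holds — e.g. at (2, 7), both sides equal 351.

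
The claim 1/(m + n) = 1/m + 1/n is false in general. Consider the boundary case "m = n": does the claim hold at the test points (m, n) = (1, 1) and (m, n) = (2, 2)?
At (1, 1): LHS = 1/2 ≠ RHS = 2
At (2, 2): LHS = 1/4 ≠ RHS = 1

Answer: No, fails at both test points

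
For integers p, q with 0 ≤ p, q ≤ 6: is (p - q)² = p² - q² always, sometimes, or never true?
Sometimes true

It holds at (p, q) = (2, 2) (both sides equal 0), but fails at (p, q) = (4, 1) (LHS = 9, RHS = 15).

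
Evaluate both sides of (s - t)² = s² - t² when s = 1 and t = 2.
LHS = (1 - 2)² = 1
RHS = 1² - 2² = -3

LHS ≠ RHS, so the equation does not hold here.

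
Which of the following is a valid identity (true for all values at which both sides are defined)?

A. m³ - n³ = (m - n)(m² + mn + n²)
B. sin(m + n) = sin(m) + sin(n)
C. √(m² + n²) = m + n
A

A: holds — e.g. at (2, 7), both sides equal -335.
B: fails at (2, 4) — LHS = sin(6) ≈ -0.2794, RHS = sin(4) + sin(2) ≈ 0.1525.
C: fails at (1, 3) — LHS = √(10) ≈ 3.162, RHS = 4.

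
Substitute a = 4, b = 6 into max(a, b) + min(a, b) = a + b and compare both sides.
LHS = max(4, 6) + min(4, 6) = 10
RHS = 4 + 6 = 10

LHS = RHS: the two sides agree.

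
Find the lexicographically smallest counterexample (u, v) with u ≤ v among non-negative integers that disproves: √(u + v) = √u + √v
(u, v) = (1, 1)

Substituting (1, 1) into the claim:
LHS = √(1 + 1) = √(2) ≈ 1.414
RHS = √1 + √1 = 2

Since LHS ≠ RHS, this pair disproves the claim, and no lexicographically smaller pair (u ≤ v, non-negative integers) does.

For instance (3, 3) is also a counterexample (LHS = √(6) ≈ 2.449, RHS = 2·√(3) ≈ 3.464), but it's lexicographically larger.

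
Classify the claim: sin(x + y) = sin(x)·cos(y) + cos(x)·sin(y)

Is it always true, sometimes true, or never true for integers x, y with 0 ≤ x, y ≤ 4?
The identity holds for every pair in the range. For instance at (x, y) = (1, 1): both sides equal sin(2) ≈ 0.9093.

Answer: Always true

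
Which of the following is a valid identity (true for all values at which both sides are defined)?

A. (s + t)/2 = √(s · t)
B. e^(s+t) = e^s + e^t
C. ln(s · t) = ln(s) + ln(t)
A: fails at (2, 3) — LHS = 5/2, RHS = √(6) ≈ 2.449.
B: fails at (4, 6) — LHS = e^10 ≈ 22026.5, RHS = e^4 + e^6 ≈ 458.
C: holds — e.g. at (3, 7), both sides equal ln(21) ≈ 3.045.

Answer: C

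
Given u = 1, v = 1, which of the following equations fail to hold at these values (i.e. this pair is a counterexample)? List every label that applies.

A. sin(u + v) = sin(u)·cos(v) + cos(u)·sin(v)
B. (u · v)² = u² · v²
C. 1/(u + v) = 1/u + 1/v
Evaluating each claim at the given values:
A. LHS = sin(2) ≈ 0.9093, RHS = 2·sin(1)·cos(1) ≈ 0.9093 → holds here (LHS = RHS)
B. LHS = 1, RHS = 1 → holds here (LHS = RHS)
C. LHS = 1/2, RHS = 2 → fails here (LHS ≠ RHS)

Answer: C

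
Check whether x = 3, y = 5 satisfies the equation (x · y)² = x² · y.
Fails

Substituting x = 3, y = 5:

LHS = (3 · 5)² = 225
RHS = 3² · 5 = 45

LHS ≠ RHS, so the equation does not hold at this point.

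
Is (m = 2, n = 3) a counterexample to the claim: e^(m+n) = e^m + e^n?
Yes

Substituting m = 2, n = 3:
LHS = e^(2+3) = e^5 ≈ 148.4
RHS = e^2 + e^3 ≈ 27.47

Since LHS ≠ RHS, this pair disproves the claim.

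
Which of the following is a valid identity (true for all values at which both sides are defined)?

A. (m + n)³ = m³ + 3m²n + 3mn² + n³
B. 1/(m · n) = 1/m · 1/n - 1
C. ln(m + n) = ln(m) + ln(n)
A: holds — e.g. at (2, 2), both sides equal 64.
B: fails at (1, 1) — LHS = 1, RHS = 0.
C: fails at (5, 8) — LHS = ln(13) ≈ 2.565, RHS = ln(5) + ln(8) ≈ 3.689.

Answer: A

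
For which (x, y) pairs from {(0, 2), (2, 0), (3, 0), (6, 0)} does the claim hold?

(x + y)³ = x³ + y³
Testing each pair:
(0, 2): LHS = 8, RHS = 8 → holds
(2, 0): LHS = 8, RHS = 8 → holds
(3, 0): LHS = 27, RHS = 27 → holds
(6, 0): LHS = 216, RHS = 216 → holds

Every pair satisfies the claim.

Answer: All pairs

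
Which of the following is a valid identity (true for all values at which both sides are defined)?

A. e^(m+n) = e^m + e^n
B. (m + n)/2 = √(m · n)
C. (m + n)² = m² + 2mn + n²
C

A: fails at (0, 1) — LHS = e ≈ 2.718, RHS = 1 + e ≈ 3.718.
B: fails at (1, 2) — LHS = 3/2, RHS = √(2) ≈ 1.414.
C: holds — e.g. at (5, 8), both sides equal 169.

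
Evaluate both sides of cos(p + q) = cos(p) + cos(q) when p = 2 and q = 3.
LHS = cos(2 + 3) = cos(5) ≈ 0.2837
RHS = cos(2) + cos(3) ≈ -1.406

LHS ≠ RHS (they differ by about 1.69), so the equation does not hold here.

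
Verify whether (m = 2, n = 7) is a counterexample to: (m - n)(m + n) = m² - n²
Substituting m = 2, n = 7:
LHS = (2 - 7)(2 + 7) = -45
RHS = 2² - 7² = -45

The sides agree, so this pair does not disprove the claim.

Answer: No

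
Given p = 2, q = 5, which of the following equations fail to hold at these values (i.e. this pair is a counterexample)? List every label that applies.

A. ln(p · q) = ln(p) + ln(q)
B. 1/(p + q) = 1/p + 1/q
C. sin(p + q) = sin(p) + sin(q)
B, C

Evaluating each claim at the given values:
A. LHS = ln(10) ≈ 2.303, RHS = ln(2) + ln(5) ≈ 2.303 → holds here (LHS = RHS)
B. LHS = 1/7, RHS = 7/10 → fails here (LHS ≠ RHS)
C. LHS = sin(7) ≈ 0.657, RHS = sin(5) + sin(2) ≈ -0.04963 → fails here (LHS ≠ RHS)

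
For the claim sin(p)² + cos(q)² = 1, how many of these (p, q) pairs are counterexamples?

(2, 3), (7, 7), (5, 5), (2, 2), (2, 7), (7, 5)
Testing each pair:
(2, 3): LHS = sin(2)² + cos(3)² ≈ 1.807, RHS = 1 → counterexample
(7, 7): LHS = sin(7)² + cos(7)² = 1, RHS = 1 → satisfies claim
(5, 5): LHS = cos(5)² + sin(5)² = 1, RHS = 1 → satisfies claim
(2, 2): LHS = cos(2)² + sin(2)² = 1, RHS = 1 → satisfies claim
(2, 7): LHS = cos(7)² + sin(2)² ≈ 1.395, RHS = 1 → counterexample
(7, 5): LHS = cos(5)² + sin(7)² ≈ 0.5121, RHS = 1 → counterexample

That makes 3 counterexamples.

Answer: 3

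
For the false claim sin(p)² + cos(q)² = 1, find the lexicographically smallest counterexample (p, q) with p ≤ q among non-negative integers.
Substituting (0, 1) into the claim:
LHS = sin(0)² + cos(1)² = cos(1)² ≈ 0.2919
RHS = 1

Since LHS ≠ RHS, this pair disproves the claim, and no lexicographically smaller pair (p ≤ q, non-negative integers) does.

For instance (4, 6) is also a counterexample (LHS = sin(4)² + cos(6)² ≈ 1.495, RHS = 1), but it's lexicographically larger.

Answer: (p, q) = (0, 1)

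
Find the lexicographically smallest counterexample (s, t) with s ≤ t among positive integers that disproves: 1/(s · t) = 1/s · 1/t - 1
Substituting (1, 1) into the claim:
LHS = 1/(1 · 1) = 1
RHS = 1/1 · 1/1 - 1 = 0

Since LHS ≠ RHS, this pair disproves the claim, and no lexicographically smaller pair (s ≤ t, positive integers) does.

For instance (1, 3) is also a counterexample (LHS = 1/3, RHS = -2/3), but it's lexicographically larger.

Answer: (s, t) = (1, 1)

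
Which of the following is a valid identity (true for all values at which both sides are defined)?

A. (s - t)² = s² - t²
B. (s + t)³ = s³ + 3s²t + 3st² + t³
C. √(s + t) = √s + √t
A: fails at (2, 7) — LHS = 25, RHS = -45.
B: holds — e.g. at (4, 5), both sides equal 729.
C: fails at (3, 7) — LHS = √(10) ≈ 3.162, RHS = √(3) + √(7) ≈ 4.378.

Answer: B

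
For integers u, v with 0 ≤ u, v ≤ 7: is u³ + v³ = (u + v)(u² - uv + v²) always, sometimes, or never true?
The identity holds for every pair in the range. For instance at (u, v) = (5, 4): both sides equal 189.

Answer: Always true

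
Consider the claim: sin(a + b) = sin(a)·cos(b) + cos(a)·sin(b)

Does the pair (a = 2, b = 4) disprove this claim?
No

Substituting a = 2, b = 4:
LHS = sin(2 + 4) = sin(6) ≈ -0.2794
RHS = sin(2)·cos(4) + cos(2)·sin(4) = sin(2)·cos(4) + sin(4)·cos(2) ≈ -0.2794

The sides agree, so this pair does not disprove the claim.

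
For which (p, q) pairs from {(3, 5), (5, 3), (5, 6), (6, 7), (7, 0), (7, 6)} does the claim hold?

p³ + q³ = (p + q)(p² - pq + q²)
Testing each pair:
(3, 5): LHS = 152, RHS = 152 → holds
(5, 3): LHS = 152, RHS = 152 → holds
(5, 6): LHS = 341, RHS = 341 → holds
(6, 7): LHS = 559, RHS = 559 → holds
(7, 0): LHS = 343, RHS = 343 → holds
(7, 6): LHS = 559, RHS = 559 → holds

Every pair satisfies the claim.

Answer: All pairs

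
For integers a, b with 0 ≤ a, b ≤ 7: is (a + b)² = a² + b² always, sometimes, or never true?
It holds at (a, b) = (5, 0) (both sides equal 25), but fails at (a, b) = (4, 4) (LHS = 64, RHS = 32).

Answer: Sometimes true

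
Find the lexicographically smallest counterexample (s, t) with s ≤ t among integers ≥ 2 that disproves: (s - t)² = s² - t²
(s, t) = (2, 3)

At (2, 2): both sides equal 0, so it holds there.

Substituting (2, 3) into the claim:
LHS = (2 - 3)² = 1
RHS = 2² - 3² = -5

Since LHS ≠ RHS, this pair disproves the claim, and no lexicographically smaller pair (s ≤ t, integers ≥ 2) does.

For instance (8, 9) is also a counterexample (LHS = 1, RHS = -17), but it's lexicographically larger.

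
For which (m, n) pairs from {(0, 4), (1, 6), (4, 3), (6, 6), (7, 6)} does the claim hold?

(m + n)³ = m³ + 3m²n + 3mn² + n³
All pairs

Testing each pair:
(0, 4): LHS = 64, RHS = 64 → holds
(1, 6): LHS = 343, RHS = 343 → holds
(4, 3): LHS = 343, RHS = 343 → holds
(6, 6): LHS = 1728, RHS = 1728 → holds
(7, 6): LHS = 2197, RHS = 2197 → holds

Every pair satisfies the claim.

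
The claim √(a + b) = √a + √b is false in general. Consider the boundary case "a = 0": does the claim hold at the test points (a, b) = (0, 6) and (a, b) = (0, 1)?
Yes, holds at both test points

At (0, 6): LHS = √(6) ≈ 2.449, RHS = √(6) ≈ 2.449 → equal
At (0, 1): LHS = 1, RHS = 1 → equal

So the claim does hold at both of these boundary points, even though it is not an identity.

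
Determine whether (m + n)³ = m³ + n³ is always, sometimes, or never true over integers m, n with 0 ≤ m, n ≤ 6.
Sometimes true

It holds at (m, n) = (2, 0) (both sides equal 8), but fails at (m, n) = (2, 5) (LHS = 343, RHS = 133).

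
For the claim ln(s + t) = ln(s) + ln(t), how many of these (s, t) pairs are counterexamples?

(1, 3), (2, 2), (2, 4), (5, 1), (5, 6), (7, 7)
5

Testing each pair:
(1, 3): LHS = ln(4) ≈ 1.386, RHS = ln(3) ≈ 1.099 → counterexample
(2, 2): LHS = ln(4) ≈ 1.386, RHS = 2·ln(2) ≈ 1.386 → satisfies claim
(2, 4): LHS = ln(6) ≈ 1.792, RHS = ln(2) + ln(4) ≈ 2.079 → counterexample
(5, 1): LHS = ln(6) ≈ 1.792, RHS = ln(5) ≈ 1.609 → counterexample
(5, 6): LHS = ln(11) ≈ 2.398, RHS = ln(5) + ln(6) ≈ 3.401 → counterexample
(7, 7): LHS = ln(14) ≈ 2.639, RHS = 2·ln(7) ≈ 3.892 → counterexample

That makes 5 counterexamples.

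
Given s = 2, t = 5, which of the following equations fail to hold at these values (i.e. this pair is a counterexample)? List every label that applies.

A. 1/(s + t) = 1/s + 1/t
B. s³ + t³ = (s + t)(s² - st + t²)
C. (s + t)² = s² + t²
Evaluating each claim at the given values:
A. LHS = 1/7, RHS = 7/10 → fails here (LHS ≠ RHS)
B. LHS = 133, RHS = 133 → holds here (LHS = RHS)
C. LHS = 49, RHS = 29 → fails here (LHS ≠ RHS)

Answer: A, C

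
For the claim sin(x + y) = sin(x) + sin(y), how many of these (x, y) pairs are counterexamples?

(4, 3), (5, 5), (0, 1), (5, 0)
2

Testing each pair:
(4, 3): LHS = sin(7) ≈ 0.657, RHS = sin(4) + sin(3) ≈ -0.6157 → counterexample
(5, 5): LHS = sin(10) ≈ -0.544, RHS = 2·sin(5) ≈ -1.918 → counterexample
(0, 1): LHS = sin(1) ≈ 0.8415, RHS = sin(1) ≈ 0.8415 → satisfies claim
(5, 0): LHS = sin(5) ≈ -0.9589, RHS = sin(5) ≈ -0.9589 → satisfies claim

That makes 2 counterexamples.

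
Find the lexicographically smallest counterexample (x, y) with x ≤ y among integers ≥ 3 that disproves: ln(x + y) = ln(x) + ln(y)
(x, y) = (3, 3)

Substituting (3, 3) into the claim:
LHS = ln(3 + 3) = ln(6) ≈ 1.792
RHS = ln(3) + ln(3) = 2·ln(3) ≈ 2.197

Since LHS ≠ RHS, this pair disproves the claim, and no lexicographically smaller pair (x ≤ y, integers ≥ 3) does.

For instance (3, 6) is also a counterexample (LHS = ln(9) ≈ 2.197, RHS = ln(3) + ln(6) ≈ 2.89), but it's lexicographically larger.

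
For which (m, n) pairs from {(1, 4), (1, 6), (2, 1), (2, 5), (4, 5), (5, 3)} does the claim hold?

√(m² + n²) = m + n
None

Testing each pair:
(1, 4): LHS = √(17) ≈ 4.123, RHS = 5 → fails
(1, 6): LHS = √(37) ≈ 6.083, RHS = 7 → fails
(2, 1): LHS = √(5) ≈ 2.236, RHS = 3 → fails
(2, 5): LHS = √(29) ≈ 5.385, RHS = 7 → fails
(4, 5): LHS = √(41) ≈ 6.403, RHS = 9 → fails
(5, 3): LHS = √(34) ≈ 5.831, RHS = 8 → fails

No pair satisfies the claim.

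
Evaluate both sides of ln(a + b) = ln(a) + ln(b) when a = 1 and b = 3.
LHS = ln(1 + 3) = ln(4) ≈ 1.386
RHS = ln(1) + ln(3) = ln(3) ≈ 1.099

LHS ≠ RHS (they differ by about 0.2877), so the equation does not hold here.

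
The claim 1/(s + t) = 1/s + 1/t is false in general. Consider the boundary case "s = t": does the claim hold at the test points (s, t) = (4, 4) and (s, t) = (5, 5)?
No, fails at both test points

At (4, 4): LHS = 1/8 ≠ RHS = 1/2
At (5, 5): LHS = 1/10 ≠ RHS = 2/5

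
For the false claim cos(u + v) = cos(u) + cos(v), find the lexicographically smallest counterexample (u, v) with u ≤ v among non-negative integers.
(u, v) = (0, 0)

Substituting (0, 0) into the claim:
LHS = cos(0 + 0) = 1
RHS = cos(0) + cos(0) = 2

Since LHS ≠ RHS, this pair disproves the claim, and no lexicographically smaller pair (u ≤ v, non-negative integers) does.

For instance (0, 7) is also a counterexample (LHS = cos(7) ≈ 0.7539, RHS = cos(7) + 1 ≈ 1.754), but it's lexicographically larger.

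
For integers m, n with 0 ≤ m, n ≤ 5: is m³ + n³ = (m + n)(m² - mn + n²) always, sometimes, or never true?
Always true

The identity holds for every pair in the range. For instance at (m, n) = (0, 4): both sides equal 64.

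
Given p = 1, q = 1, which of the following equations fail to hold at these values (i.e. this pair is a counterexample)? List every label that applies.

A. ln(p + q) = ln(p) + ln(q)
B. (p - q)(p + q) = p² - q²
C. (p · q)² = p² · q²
A

Evaluating each claim at the given values:
A. LHS = ln(2) ≈ 0.6931, RHS = 0 → fails here (LHS ≠ RHS)
B. LHS = 0, RHS = 0 → holds here (LHS = RHS)
C. LHS = 1, RHS = 1 → holds here (LHS = RHS)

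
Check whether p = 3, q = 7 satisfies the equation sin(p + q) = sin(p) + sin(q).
Fails

Substituting p = 3, q = 7:

LHS = sin(3 + 7) = sin(10) ≈ -0.544
RHS = sin(3) + sin(7) ≈ 0.7981

LHS ≠ RHS, so the equation does not hold at this point.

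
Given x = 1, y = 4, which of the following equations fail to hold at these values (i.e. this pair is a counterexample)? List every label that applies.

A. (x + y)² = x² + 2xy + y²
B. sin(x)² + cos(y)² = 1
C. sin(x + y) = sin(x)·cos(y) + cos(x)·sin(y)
Evaluating each claim at the given values:
A. LHS = 25, RHS = 25 → holds here (LHS = RHS)
B. LHS = cos(4)² + sin(1)² ≈ 1.135, RHS = 1 → fails here (LHS ≠ RHS)
C. LHS = sin(5) ≈ -0.9589, RHS = sin(1)·cos(4) + sin(4)·cos(1) ≈ -0.9589 → holds here (LHS = RHS)

Answer: B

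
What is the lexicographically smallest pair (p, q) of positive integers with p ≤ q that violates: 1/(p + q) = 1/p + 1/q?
Substituting (1, 1) into the claim:
LHS = 1/(1 + 1) = 1/2
RHS = 1/1 + 1/1 = 2

Since LHS ≠ RHS, this pair disproves the claim, and no lexicographically smaller pair (p ≤ q, positive integers) does.

For instance (6, 8) is also a counterexample (LHS = 1/14, RHS = 7/24), but it's lexicographically larger.

Answer: (p, q) = (1, 1)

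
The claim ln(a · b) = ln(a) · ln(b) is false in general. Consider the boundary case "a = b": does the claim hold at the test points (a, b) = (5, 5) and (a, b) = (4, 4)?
At (5, 5): LHS = ln(25) ≈ 3.219 ≠ RHS = ln(5)² ≈ 2.59
At (4, 4): LHS = ln(16) ≈ 2.773 ≠ RHS = ln(4)² ≈ 1.922

Answer: No, fails at both test points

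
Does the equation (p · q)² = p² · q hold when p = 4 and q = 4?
Substituting p = 4, q = 4:

LHS = (4 · 4)² = 256
RHS = 4² · 4 = 64

LHS ≠ RHS, so the equation does not hold at this point.

Answer: Fails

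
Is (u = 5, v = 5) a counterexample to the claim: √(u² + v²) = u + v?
Substituting u = 5, v = 5:
LHS = √(5² + 5²) = 5·√(2) ≈ 7.071
RHS = 5 + 5 = 10

Since LHS ≠ RHS, this pair disproves the claim.

Answer: Yes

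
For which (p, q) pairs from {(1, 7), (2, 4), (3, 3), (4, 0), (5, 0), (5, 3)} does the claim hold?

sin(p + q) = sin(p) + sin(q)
Testing each pair:
(1, 7): LHS = sin(8) ≈ 0.9894, RHS = sin(7) + sin(1) ≈ 1.498 → fails
(2, 4): LHS = sin(6) ≈ -0.2794, RHS = sin(4) + sin(2) ≈ 0.1525 → fails
(3, 3): LHS = sin(6) ≈ -0.2794, RHS = 2·sin(3) ≈ 0.2822 → fails
(4, 0): LHS = sin(4) ≈ -0.7568, RHS = sin(4) ≈ -0.7568 → holds
(5, 0): LHS = sin(5) ≈ -0.9589, RHS = sin(5) ≈ -0.9589 → holds
(5, 3): LHS = sin(8) ≈ 0.9894, RHS = sin(5) + sin(3) ≈ -0.8178 → fails

2 of 6 pairs satisfy the claim.

Answer: (4, 0), (5, 0)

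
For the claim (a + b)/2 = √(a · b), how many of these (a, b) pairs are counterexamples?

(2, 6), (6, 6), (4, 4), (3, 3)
1

Testing each pair:
(2, 6): LHS = 4, RHS = 2·√(3) ≈ 3.464 → counterexample
(6, 6): LHS = 6, RHS = 6 → satisfies claim
(4, 4): LHS = 4, RHS = 4 → satisfies claim
(3, 3): LHS = 3, RHS = 3 → satisfies claim

That makes 1 counterexample.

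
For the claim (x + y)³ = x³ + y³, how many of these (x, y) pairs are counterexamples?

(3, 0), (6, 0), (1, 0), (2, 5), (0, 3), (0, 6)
Testing each pair:
(3, 0): LHS = 27, RHS = 27 → satisfies claim
(6, 0): LHS = 216, RHS = 216 → satisfies claim
(1, 0): LHS = 1, RHS = 1 → satisfies claim
(2, 5): LHS = 343, RHS = 133 → counterexample
(0, 3): LHS = 27, RHS = 27 → satisfies claim
(0, 6): LHS = 216, RHS = 216 → satisfies claim

That makes 1 counterexample.

Answer: 1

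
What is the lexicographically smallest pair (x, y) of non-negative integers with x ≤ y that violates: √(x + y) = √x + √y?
Substituting (1, 1) into the claim:
LHS = √(1 + 1) = √(2) ≈ 1.414
RHS = √1 + √1 = 2

Since LHS ≠ RHS, this pair disproves the claim, and no lexicographically smaller pair (x ≤ y, non-negative integers) does.

For instance (2, 2) is also a counterexample (LHS = 2, RHS = 2·√(2) ≈ 2.828), but it's lexicographically larger.

Answer: (x, y) = (1, 1)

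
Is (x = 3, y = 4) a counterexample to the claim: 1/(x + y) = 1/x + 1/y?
Substituting x = 3, y = 4:
LHS = 1/(3 + 4) = 1/7
RHS = 1/3 + 1/4 = 7/12

Since LHS ≠ RHS, this pair disproves the claim.

Answer: Yes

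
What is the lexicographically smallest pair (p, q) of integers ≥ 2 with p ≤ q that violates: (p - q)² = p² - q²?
At (2, 2): both sides equal 0, so it holds there.

Substituting (2, 3) into the claim:
LHS = (2 - 3)² = 1
RHS = 2² - 3² = -5

Since LHS ≠ RHS, this pair disproves the claim, and no lexicographically smaller pair (p ≤ q, integers ≥ 2) does.

For instance (6, 7) is also a counterexample (LHS = 1, RHS = -13), but it's lexicographically larger.

Answer: (p, q) = (2, 3)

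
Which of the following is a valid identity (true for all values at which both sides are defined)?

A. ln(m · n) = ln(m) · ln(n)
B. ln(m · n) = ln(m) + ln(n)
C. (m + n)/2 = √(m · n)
A: fails at (2, 3) — LHS = ln(6) ≈ 1.792, RHS = ln(2)·ln(3) ≈ 0.7615.
B: holds — e.g. at (3, 7), both sides equal ln(21) ≈ 3.045.
C: fails at (1, 4) — LHS = 5/2, RHS = 2.

Answer: B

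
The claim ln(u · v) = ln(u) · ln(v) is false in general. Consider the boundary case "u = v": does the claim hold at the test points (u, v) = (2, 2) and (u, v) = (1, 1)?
Only at (1, 1)

At (2, 2): LHS = ln(4) ≈ 1.386 ≠ RHS = ln(2)² ≈ 0.4805
At (1, 1): LHS = 0, RHS = 0 → equal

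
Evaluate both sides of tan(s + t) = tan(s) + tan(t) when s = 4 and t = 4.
LHS = tan(4 + 4) = tan(8) ≈ -6.8
RHS = tan(4) + tan(4) = 2·tan(4) ≈ 2.316

LHS ≠ RHS (they differ by about 9.115), so the equation does not hold here.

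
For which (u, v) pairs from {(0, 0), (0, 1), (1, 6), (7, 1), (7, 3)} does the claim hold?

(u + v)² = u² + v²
Testing each pair:
(0, 0): LHS = 0, RHS = 0 → holds
(0, 1): LHS = 1, RHS = 1 → holds
(1, 6): LHS = 49, RHS = 37 → fails
(7, 1): LHS = 64, RHS = 50 → fails
(7, 3): LHS = 100, RHS = 58 → fails

2 of 5 pairs satisfy the claim.

Answer: (0, 0), (0, 1)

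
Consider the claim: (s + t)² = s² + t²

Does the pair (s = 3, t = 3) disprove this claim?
Yes

Substituting s = 3, t = 3:
LHS = (3 + 3)² = 36
RHS = 3² + 3² = 18

Since LHS ≠ RHS, this pair disproves the claim.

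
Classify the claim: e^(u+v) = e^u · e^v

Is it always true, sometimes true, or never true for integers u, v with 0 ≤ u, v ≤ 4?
The identity holds for every pair in the range. For instance at (u, v) = (1, 0): both sides equal e ≈ 2.718.

Answer: Always true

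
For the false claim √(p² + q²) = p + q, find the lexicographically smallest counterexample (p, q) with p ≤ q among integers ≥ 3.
(p, q) = (3, 3)

Substituting (3, 3) into the claim:
LHS = √(3² + 3²) = 3·√(2) ≈ 4.243
RHS = 3 + 3 = 6

Since LHS ≠ RHS, this pair disproves the claim, and no lexicographically smaller pair (p ≤ q, integers ≥ 3) does.

For instance (6, 9) is also a counterexample (LHS = 3·√(13) ≈ 10.82, RHS = 15), but it's lexicographically larger.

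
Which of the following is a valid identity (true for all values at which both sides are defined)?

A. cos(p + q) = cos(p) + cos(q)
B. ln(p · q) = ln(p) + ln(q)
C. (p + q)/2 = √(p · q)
B

A: fails at (4, 6) — LHS = cos(10) ≈ -0.8391, RHS = cos(4) + cos(6) ≈ 0.3065.
B: holds — e.g. at (4, 6), both sides equal ln(24) ≈ 3.178.
C: fails at (5, 8) — LHS = 13/2, RHS = 2·√(10) ≈ 6.325.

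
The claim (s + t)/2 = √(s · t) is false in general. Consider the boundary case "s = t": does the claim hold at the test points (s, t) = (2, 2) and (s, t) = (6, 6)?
Yes, holds at both test points

At (2, 2): LHS = 2, RHS = 2 → equal
At (6, 6): LHS = 6, RHS = 6 → equal

So the claim does hold at both of these boundary points, even though it is not an identity.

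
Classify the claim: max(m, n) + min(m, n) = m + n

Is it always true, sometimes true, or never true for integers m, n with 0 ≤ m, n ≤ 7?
The identity holds for every pair in the range. For instance at (m, n) = (2, 2): both sides equal 4.

Answer: Always true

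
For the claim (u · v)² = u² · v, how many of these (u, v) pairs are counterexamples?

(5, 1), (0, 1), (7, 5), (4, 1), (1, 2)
Testing each pair:
(5, 1): LHS = 25, RHS = 25 → satisfies claim
(0, 1): LHS = 0, RHS = 0 → satisfies claim
(7, 5): LHS = 1225, RHS = 245 → counterexample
(4, 1): LHS = 16, RHS = 16 → satisfies claim
(1, 2): LHS = 4, RHS = 2 → counterexample

That makes 2 counterexamples.

Answer: 2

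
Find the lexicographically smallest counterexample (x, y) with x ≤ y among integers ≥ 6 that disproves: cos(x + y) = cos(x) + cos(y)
(x, y) = (6, 6)

Substituting (6, 6) into the claim:
LHS = cos(6 + 6) = cos(12) ≈ 0.8439
RHS = cos(6) + cos(6) = 2·cos(6) ≈ 1.92

Since LHS ≠ RHS, this pair disproves the claim, and no lexicographically smaller pair (x ≤ y, integers ≥ 6) does.

For instance (7, 13) is also a counterexample (LHS = cos(20) ≈ 0.4081, RHS = cos(7) + cos(13) ≈ 1.661), but it's lexicographically larger.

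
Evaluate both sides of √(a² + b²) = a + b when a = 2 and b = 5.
LHS = √(2² + 5²) = √(29) ≈ 5.385
RHS = 2 + 5 = 7

LHS ≠ RHS (they differ by about 1.615), so the equation does not hold here.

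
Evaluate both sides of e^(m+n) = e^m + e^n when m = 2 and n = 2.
LHS = e^(2+2) = e^4 ≈ 54.6
RHS = e^2 + e^2 = 2·e^2 ≈ 14.78

LHS ≠ RHS (they differ by about 39.82), so the equation does not hold here.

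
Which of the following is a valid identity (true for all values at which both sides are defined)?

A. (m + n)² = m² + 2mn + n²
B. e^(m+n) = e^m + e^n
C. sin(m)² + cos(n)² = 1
A

A: holds — e.g. at (3, 4), both sides equal 49.
B: fails at (2, 3) — LHS = e^5 ≈ 148.4, RHS = e^2 + e^3 ≈ 27.47.
C: fails at (0, 1) — LHS = cos(1)² ≈ 0.2919, RHS = 1.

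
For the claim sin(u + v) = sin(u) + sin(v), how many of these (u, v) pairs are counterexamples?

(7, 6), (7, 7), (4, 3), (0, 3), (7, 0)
3

Testing each pair:
(7, 6): LHS = sin(13) ≈ 0.4202, RHS = sin(6) + sin(7) ≈ 0.3776 → counterexample
(7, 7): LHS = sin(14) ≈ 0.9906, RHS = 2·sin(7) ≈ 1.314 → counterexample
(4, 3): LHS = sin(7) ≈ 0.657, RHS = sin(4) + sin(3) ≈ -0.6157 → counterexample
(0, 3): LHS = sin(3) ≈ 0.1411, RHS = sin(3) ≈ 0.1411 → satisfies claim
(7, 0): LHS = sin(7) ≈ 0.657, RHS = sin(7) ≈ 0.657 → satisfies claim

That makes 3 counterexamples.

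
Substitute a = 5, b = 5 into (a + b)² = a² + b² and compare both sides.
LHS = (5 + 5)² = 100
RHS = 5² + 5² = 50

LHS ≠ RHS, so the equation does not hold here.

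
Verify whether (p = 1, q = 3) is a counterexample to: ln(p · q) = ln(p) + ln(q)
No

Substituting p = 1, q = 3:
LHS = ln(1 · 3) = ln(3) ≈ 1.099
RHS = ln(1) + ln(3) = ln(3) ≈ 1.099

The sides agree, so this pair does not disprove the claim.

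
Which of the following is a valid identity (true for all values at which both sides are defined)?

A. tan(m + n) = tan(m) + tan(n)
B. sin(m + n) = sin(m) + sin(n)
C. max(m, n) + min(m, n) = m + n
C

A: fails at (2, 2) — LHS = tan(4) ≈ 1.158, RHS = 2·tan(2) ≈ -4.37.
B: fails at (4, 4) — LHS = sin(8) ≈ 0.9894, RHS = 2·sin(4) ≈ -1.514.
C: holds — e.g. at (1, 1), both sides equal 2.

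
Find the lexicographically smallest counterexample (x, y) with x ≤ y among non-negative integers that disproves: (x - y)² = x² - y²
(x, y) = (0, 1)

At (0, 0): both sides equal 0, so it holds there.

Substituting (0, 1) into the claim:
LHS = (0 - 1)² = 1
RHS = 0² - 1² = -1

Since LHS ≠ RHS, this pair disproves the claim, and no lexicographically smaller pair (x ≤ y, non-negative integers) does.

For instance (1, 2) is also a counterexample (LHS = 1, RHS = -3), but it's lexicographically larger.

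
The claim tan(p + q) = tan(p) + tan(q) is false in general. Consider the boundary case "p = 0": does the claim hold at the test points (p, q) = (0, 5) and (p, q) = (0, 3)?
Yes, holds at both test points

At (0, 5): LHS = tan(5) ≈ -3.381, RHS = tan(5) ≈ -3.381 → equal
At (0, 3): LHS = tan(3) ≈ -0.1425, RHS = tan(3) ≈ -0.1425 → equal

So the claim does hold at both of these boundary points, even though it is not an identity.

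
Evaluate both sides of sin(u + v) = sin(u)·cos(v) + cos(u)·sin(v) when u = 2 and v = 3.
LHS = sin(2 + 3) = sin(5) ≈ -0.9589
RHS = sin(2)·cos(3) + cos(2)·sin(3) = sin(2)·cos(3) + sin(3)·cos(2) ≈ -0.9589

LHS = RHS: the two sides agree.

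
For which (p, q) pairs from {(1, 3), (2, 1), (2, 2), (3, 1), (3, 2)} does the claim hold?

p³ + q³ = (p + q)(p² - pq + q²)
All pairs

Testing each pair:
(1, 3): LHS = 28, RHS = 28 → holds
(2, 1): LHS = 9, RHS = 9 → holds
(2, 2): LHS = 16, RHS = 16 → holds
(3, 1): LHS = 28, RHS = 28 → holds
(3, 2): LHS = 35, RHS = 35 → holds

Every pair satisfies the claim.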